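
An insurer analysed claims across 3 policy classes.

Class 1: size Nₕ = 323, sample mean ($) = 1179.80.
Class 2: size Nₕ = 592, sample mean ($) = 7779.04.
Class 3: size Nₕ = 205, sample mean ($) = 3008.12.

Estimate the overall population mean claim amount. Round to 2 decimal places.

5002.62

x̄_st = (Σ Nₕx̄ₕ) / (Σ Nₕ) = (323·1179.80 + 592·7779.04 + 205·3008.12) / 1120
= 5602931.68 / 1120 = 5002.6176... → 5002.62.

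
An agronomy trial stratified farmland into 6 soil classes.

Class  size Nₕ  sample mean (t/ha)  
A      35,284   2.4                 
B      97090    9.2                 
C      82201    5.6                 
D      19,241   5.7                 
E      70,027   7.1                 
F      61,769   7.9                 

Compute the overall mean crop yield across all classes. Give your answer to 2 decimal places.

6.93

x̄_st = (Σ Nₕx̄ₕ) / (Σ Nₕ) = (35284·2.4 + 97090·9.2 + 82201·5.6 + 19241·5.7 + 70027·7.1 + 61769·7.9) / 365612
= 2533075.7 / 365612 = 6.9283... → 6.93.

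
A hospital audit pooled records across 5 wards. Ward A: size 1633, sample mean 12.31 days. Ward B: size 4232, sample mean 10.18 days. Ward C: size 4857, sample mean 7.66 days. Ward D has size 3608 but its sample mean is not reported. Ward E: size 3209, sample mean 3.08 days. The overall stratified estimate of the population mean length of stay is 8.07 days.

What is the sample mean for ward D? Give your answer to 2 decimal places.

8.67

Σ Nₕx̄ₕ = N·μ, so 3608·x̄_D = 17539·8.07 − (1633·12.31 + 4232·10.18 + 4857·7.66 + 3209·3.08).
= 141539.73 − 110272.33 = 31267.4.
x̄_D = 31267.4 / 3608 = 8.6661... → 8.67.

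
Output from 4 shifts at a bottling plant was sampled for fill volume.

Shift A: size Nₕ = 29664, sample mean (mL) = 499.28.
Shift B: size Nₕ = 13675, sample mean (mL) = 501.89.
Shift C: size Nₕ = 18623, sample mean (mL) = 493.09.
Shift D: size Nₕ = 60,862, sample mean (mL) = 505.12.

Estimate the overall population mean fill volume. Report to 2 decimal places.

501.53

x̄_st = (Σ Nₕx̄ₕ) / (Σ Nₕ) = (29664·499.28 + 13675·501.89 + 18623·493.09 + 60862·505.12) / 122824
= 61599416.18 / 122824 = 501.5259... → 501.53.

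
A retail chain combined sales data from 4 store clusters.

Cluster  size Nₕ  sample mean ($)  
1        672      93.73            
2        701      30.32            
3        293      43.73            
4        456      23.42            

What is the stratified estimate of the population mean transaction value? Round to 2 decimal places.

50.77

x̄_st = (Σ Nₕx̄ₕ) / (Σ Nₕ) = (672·93.73 + 701·30.32 + 293·43.73 + 456·23.42) / 2122
= 107733.29 / 2122 = 50.7697... → 50.77.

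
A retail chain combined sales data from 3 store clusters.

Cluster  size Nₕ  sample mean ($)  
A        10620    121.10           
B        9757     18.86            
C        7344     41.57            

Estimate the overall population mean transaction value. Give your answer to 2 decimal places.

x̄_st = (Σ Nₕx̄ₕ) / (Σ Nₕ) = (10620·121.10 + 9757·18.86 + 7344·41.57) / 27721
= 1775389.1 / 27721 = 64.0449... → 64.04.

64.04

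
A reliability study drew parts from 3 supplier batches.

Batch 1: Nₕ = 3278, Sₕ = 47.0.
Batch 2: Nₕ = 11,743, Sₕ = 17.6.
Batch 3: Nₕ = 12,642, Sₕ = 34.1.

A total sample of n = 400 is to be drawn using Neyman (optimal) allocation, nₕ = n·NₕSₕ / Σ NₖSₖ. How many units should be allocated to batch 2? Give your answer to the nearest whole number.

104

Σ NₕSₕ = 3278·47.0 + 11743·17.6 + 12642·34.1 = 791835.
Share for 2: 206676.8/791835 = 0.26101.
n_2 = 400 × 0.26101 = 104.404... → 104.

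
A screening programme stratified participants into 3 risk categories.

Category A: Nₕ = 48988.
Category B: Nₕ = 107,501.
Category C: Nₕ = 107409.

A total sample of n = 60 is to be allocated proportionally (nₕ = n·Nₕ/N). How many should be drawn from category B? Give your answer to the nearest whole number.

24

Share of category B = 107501/263898 = 0.40736.
Allocate 60 × 0.40736 = 24.441... → 24.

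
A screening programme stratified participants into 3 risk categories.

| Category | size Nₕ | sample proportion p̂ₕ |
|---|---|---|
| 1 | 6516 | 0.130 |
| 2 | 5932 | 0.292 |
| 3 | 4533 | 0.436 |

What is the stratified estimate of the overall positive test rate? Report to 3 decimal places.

Wₕ = Nₕ/N with N = 16981: 0.3837, 0.3493, 0.2669.
p̂_st = 0.3837·0.130 + 0.3493·0.292 + 0.2669·0.436 ≈ 0.26828... → 0.268.

0.268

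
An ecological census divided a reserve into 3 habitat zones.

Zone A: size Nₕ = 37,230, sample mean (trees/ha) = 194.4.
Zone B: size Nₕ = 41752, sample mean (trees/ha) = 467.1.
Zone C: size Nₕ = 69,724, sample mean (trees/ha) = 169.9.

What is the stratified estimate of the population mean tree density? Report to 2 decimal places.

x̄_st = (Σ Nₕx̄ₕ) / (Σ Nₕ) = (37230·194.4 + 41752·467.1 + 69724·169.9) / 148706
= 38585978.8 / 148706 = 259.4783... → 259.48.

259.48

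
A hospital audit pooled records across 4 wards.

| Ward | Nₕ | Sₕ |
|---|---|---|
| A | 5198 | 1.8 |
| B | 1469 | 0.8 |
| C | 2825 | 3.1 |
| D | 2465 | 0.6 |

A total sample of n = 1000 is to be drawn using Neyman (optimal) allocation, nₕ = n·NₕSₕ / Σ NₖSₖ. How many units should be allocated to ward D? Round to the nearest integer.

A: NₕSₕ = 5198·1.8 = 9356.4
B: NₕSₕ = 1469·0.8 = 1175.2
C: NₕSₕ = 2825·3.1 = 8757.5
D: NₕSₕ = 2465·0.6 = 1479
Σ NₕSₕ = 20768.1.
n_D = 1000·1479/20768.1 = 71.215... → 71.

71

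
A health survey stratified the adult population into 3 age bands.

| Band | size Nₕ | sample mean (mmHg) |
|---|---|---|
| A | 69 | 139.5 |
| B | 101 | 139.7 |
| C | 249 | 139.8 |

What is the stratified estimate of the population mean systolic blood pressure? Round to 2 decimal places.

N = 419; weights Wₕ = Nₕ/N = (0.1647, 0.2411, 0.5943).
x̄_st = Σ Wₕ·x̄ₕ = 0.1647·139.5 + 0.2411·139.7 + 0.5943·139.8 ≈ 139.7265...
→ 139.73.

139.73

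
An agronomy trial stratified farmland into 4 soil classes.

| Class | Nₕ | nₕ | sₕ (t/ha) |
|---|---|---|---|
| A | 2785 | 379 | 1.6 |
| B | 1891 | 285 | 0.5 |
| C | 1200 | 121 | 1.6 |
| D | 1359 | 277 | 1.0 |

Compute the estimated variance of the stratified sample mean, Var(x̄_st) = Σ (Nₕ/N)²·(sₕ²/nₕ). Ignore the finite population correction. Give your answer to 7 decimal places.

0.0017702

N = 7235; Wₕ = Nₕ/N.
class A: (2785/7235)²·1.6²/379 = 0.0010008617
class B: (1891/7235)²·0.5²/285 = 0.0000599240
class C: (1200/7235)²·1.6²/121 = 0.0005820228
class D: (1359/7235)²·1.0²/277 = 0.0001273744
Sum = 0.0017701830 → 0.0017702.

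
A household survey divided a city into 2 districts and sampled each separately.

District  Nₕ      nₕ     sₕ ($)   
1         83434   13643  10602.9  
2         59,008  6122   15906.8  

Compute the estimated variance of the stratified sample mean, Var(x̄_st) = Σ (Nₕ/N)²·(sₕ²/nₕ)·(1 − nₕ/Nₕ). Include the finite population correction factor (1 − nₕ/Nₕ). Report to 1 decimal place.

N = 142442; Wₕ = Nₕ/N.
district 1: (83434/142442)²·10602.9²/13643·(1 − 13643/83434) = 2364.8621
district 2: (59008/142442)²·15906.8²/6122·(1 − 6122/59008) = 6356.9355
Sum = 8721.7976 → 8721.8.

8721.8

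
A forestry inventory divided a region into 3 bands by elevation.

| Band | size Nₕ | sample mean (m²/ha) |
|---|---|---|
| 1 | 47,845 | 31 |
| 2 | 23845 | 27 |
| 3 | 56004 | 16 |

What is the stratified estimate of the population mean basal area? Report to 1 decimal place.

23.7

x̄_st = (Σ Nₕx̄ₕ) / (Σ Nₕ) = (47845·31 + 23845·27 + 56004·16) / 127694
= 3023074 / 127694 = 23.674... → 23.7.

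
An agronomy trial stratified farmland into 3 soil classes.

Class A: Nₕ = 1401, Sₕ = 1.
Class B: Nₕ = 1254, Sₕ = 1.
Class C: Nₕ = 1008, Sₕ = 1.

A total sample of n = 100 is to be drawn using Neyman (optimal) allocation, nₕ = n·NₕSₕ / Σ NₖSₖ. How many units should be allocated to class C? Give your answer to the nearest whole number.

28

A: NₕSₕ = 1401·1 = 1401
B: NₕSₕ = 1254·1 = 1254
C: NₕSₕ = 1008·1 = 1008
Σ NₕSₕ = 3663.
n_C = 100·1008/3663 = 27.518... → 28.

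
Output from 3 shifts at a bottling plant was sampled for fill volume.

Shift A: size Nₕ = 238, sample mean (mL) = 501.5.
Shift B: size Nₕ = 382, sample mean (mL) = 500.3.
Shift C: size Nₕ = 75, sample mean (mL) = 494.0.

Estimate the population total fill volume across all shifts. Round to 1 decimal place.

347521.6

A: 238·501.5 = 119357
B: 382·500.3 = 191114.6
C: 75·494.0 = 37050
τ̂ = Σ Nₕx̄ₕ = 347521.6.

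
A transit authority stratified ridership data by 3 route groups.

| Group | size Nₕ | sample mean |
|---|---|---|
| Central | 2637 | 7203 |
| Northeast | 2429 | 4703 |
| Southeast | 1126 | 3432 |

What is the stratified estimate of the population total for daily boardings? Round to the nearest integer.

Estimate total by summing Nₕ·x̄ₕ over strata.
2637·7203 + 2429·4703 + 1126·3432 = 18994311 + 11423587 + 3864432 = 34282330.

34282330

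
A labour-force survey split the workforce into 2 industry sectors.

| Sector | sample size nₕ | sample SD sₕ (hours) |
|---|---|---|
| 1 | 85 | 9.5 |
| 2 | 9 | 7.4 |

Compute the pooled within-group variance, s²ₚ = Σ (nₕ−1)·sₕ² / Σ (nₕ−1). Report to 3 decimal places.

87.164

1: (85−1)·9.5² = 84·90.25 = 7581
2: (9−1)·7.4² = 8·54.76 = 438.08
Numerator = 8019.08; denominator = Σ(nₕ−1) = 92.
s²ₚ = 8019.08/92 = 87.16391... → 87.164.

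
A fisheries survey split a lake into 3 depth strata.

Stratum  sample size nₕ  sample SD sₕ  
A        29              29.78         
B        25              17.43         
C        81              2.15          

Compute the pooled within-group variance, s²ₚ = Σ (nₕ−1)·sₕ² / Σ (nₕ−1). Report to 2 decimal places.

Degrees of freedom: 28 + 24 + 80 = 132.
Σ(nₕ−1)sₕ² = 28·886.8484 + 24·303.8049 + 80·4.6225 = 32492.8728.
s²ₚ = 32492.8728 / 132 = 246.1581... → 246.16.

246.16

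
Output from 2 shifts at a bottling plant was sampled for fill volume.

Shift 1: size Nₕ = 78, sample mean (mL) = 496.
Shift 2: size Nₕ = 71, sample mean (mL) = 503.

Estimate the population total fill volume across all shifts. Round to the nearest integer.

74401

1: 78·496 = 38688
2: 71·503 = 35713
τ̂ = Σ Nₕx̄ₕ = 74401.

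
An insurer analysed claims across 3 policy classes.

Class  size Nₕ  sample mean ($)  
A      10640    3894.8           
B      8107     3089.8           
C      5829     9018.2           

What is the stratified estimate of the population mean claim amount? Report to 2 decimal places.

4844.43

N = 24576; weights Wₕ = Nₕ/N = (0.4329, 0.3299, 0.2372).
x̄_st = Σ Wₕ·x̄ₕ = 0.4329·3894.8 + 0.3299·3089.8 + 0.2372·9018.2 ≈ 4844.4323...
→ 4844.43.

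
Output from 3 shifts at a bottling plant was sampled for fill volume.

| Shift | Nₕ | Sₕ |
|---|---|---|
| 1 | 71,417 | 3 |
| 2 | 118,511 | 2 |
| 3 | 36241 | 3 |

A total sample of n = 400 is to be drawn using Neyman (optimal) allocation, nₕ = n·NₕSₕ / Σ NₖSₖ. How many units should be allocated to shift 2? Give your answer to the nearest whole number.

169

Σ NₕSₕ = 71417·3 + 118511·2 + 36241·3 = 559996.
Share for 2: 237022/559996 = 0.42326.
n_2 = 400 × 0.42326 = 169.303... → 169.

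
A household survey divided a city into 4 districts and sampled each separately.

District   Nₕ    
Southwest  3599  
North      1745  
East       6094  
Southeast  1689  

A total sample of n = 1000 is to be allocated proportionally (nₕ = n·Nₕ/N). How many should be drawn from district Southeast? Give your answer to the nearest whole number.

129

Share of district Southeast = 1689/13127 = 0.12867.
Allocate 1000 × 0.12867 = 128.666... → 129.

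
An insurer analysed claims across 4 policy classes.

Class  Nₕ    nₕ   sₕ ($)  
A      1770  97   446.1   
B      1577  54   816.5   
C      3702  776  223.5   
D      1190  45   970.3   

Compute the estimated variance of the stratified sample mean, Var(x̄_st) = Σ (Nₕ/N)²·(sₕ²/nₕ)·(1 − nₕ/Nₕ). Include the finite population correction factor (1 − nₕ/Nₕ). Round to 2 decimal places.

956.54

N = 8239; Wₕ = Nₕ/N.
class A: (1770/8239)²·446.1²/97·(1 − 97/1770) = 89.49791
class B: (1577/8239)²·816.5²/54·(1 − 54/1577) = 436.81869
class C: (3702/8239)²·223.5²/776·(1 − 776/3702) = 10.27200
class D: (1190/8239)²·970.3²/45·(1 − 45/1190) = 419.95523
Sum = 956.54383 → 956.54.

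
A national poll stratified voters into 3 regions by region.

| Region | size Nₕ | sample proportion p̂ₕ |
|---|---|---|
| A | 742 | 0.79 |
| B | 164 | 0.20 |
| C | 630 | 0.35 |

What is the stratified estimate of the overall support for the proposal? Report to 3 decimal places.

Wₕ = Nₕ/N with N = 1536: 0.4831, 0.1068, 0.4102.
p̂_st = 0.4831·0.79 + 0.1068·0.20 + 0.4102·0.35 ≈ 0.54654... → 0.547.

0.547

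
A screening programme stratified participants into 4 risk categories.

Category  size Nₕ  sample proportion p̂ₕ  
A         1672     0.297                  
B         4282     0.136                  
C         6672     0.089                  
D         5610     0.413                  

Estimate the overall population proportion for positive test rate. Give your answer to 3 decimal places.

N = 1672 + 4282 + 6672 + 5610 = 18236.
Overall proportion = Σ (Nₕ/N)·p̂ₕ.
Σ Nₕp̂ₕ = 496.584 + 582.352 + 593.808 + 2316.93 = 3989.674.
3989.674 / 18236 = 0.21878... → 0.219.

0.219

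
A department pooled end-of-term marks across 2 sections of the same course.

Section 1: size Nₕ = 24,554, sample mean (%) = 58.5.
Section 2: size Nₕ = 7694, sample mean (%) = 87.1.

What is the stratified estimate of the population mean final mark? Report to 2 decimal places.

65.32

x̄_st = (Σ Nₕx̄ₕ) / (Σ Nₕ) = (24554·58.5 + 7694·87.1) / 32248
= 2106556.4 / 32248 = 65.3236... → 65.32.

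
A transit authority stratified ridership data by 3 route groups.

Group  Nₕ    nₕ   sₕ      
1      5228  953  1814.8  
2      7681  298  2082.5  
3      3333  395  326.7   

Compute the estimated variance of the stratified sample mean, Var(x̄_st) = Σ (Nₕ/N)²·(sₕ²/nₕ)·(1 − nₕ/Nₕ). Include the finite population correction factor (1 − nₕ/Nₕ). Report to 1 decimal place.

3431.2

N = 16242; Wₕ = Nₕ/N.
group 1: (5228/16242)²·1814.8²/953·(1 − 953/5228) = 292.7907
group 2: (7681/16242)²·2082.5²/298·(1 − 298/7681) = 3128.4223
group 3: (3333/16242)²·326.7²/395·(1 − 395/3333) = 10.0302
Sum = 3431.2433 → 3431.2.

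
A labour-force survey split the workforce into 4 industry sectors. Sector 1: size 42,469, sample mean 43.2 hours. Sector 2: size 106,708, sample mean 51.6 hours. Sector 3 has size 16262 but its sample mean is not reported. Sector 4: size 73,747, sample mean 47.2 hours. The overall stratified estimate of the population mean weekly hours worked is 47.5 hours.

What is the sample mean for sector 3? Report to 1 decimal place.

33.2

N = 42469 + 106708 + 16262 + 73747 = 239186.
Overall total = μ·N = 47.5·239186 = 11361335.
Subtract the known strata: 42469·43.2 + 106708·51.6 + 73747·47.2 = 10821652.
Remaining total for sector 3: 11361335 − 10821652 = 539683.
Divide by its size: 539683 / 16262 = 33.187... → 33.2.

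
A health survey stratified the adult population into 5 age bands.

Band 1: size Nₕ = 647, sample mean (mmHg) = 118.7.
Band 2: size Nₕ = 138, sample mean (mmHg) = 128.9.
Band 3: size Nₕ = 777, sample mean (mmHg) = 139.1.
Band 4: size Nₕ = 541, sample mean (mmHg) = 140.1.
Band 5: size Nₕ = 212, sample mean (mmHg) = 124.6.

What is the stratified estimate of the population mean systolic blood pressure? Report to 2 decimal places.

N = 2315; weights Wₕ = Nₕ/N = (0.2795, 0.0596, 0.3356, 0.2337, 0.0916).
x̄_st = Σ Wₕ·x̄ₕ = 0.2795·118.7 + 0.0596·128.9 + 0.3356·139.1 + 0.2337·140.1 + 0.0916·124.6 ≈ 131.6964...
→ 131.70.

131.70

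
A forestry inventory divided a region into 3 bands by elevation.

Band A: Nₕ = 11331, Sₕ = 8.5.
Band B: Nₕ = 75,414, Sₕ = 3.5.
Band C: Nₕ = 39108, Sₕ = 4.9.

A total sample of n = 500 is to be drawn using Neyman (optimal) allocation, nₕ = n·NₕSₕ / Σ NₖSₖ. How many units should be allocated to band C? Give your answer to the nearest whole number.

174

Σ NₕSₕ = 11331·8.5 + 75414·3.5 + 39108·4.9 = 551891.7.
Share for C: 191629.2/551891.7 = 0.34722.
n_C = 500 × 0.34722 = 173.611... → 174.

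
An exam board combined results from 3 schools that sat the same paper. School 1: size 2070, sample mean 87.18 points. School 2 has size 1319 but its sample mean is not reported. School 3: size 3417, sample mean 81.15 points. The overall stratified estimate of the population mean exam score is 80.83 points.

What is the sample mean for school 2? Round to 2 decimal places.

N = 2070 + 1319 + 3417 = 6806.
Overall total = μ·N = 80.83·6806 = 550128.98.
Subtract the known strata: 2070·87.18 + 3417·81.15 = 457752.15.
Remaining total for school 2: 550128.98 − 457752.15 = 92376.83.
Divide by its size: 92376.83 / 1319 = 70.0355... → 70.04.

70.04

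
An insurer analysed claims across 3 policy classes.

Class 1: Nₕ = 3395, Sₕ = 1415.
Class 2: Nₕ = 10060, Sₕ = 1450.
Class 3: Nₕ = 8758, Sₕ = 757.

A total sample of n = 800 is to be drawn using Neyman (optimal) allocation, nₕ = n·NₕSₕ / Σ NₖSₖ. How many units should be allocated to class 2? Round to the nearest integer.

448

1: NₕSₕ = 3395·1415 = 4803925
2: NₕSₕ = 10060·1450 = 14587000
3: NₕSₕ = 8758·757 = 6629806
Σ NₕSₕ = 26020731.
n_2 = 800·14587000/26020731 = 448.473... → 448.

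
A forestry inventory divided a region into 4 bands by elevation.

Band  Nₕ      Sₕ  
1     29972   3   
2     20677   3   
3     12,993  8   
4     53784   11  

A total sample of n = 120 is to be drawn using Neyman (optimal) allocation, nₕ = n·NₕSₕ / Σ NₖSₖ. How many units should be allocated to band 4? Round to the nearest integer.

84

1: NₕSₕ = 29972·3 = 89916
2: NₕSₕ = 20677·3 = 62031
3: NₕSₕ = 12993·8 = 103944
4: NₕSₕ = 53784·11 = 591624
Σ NₕSₕ = 847515.
n_4 = 120·591624/847515 = 83.768... → 84.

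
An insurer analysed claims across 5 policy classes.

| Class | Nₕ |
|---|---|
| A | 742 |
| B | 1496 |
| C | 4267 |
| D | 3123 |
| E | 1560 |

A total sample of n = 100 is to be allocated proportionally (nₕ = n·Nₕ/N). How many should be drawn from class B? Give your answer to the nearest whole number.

13

N = 742 + 1496 + 4267 + 3123 + 1560 = 11188.
n_B = 100·1496/11188 = 13.371... → 13.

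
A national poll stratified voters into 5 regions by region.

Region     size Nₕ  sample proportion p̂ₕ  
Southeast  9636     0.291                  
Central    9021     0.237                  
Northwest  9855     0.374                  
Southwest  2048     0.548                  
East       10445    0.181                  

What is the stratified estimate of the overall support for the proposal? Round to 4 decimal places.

0.2839

Wₕ = Nₕ/N with N = 41005: 0.2350, 0.2200, 0.2403, 0.0499, 0.2547.
p̂_st = 0.2350·0.291 + 0.2200·0.237 + 0.2403·0.374 + 0.0499·0.548 + 0.2547·0.181 ≈ 0.283884... → 0.2839.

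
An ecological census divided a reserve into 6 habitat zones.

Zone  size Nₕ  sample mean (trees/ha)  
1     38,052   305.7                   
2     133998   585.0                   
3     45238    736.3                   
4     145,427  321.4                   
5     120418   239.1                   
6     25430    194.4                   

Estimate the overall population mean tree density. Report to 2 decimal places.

N = 508563; weights Wₕ = Nₕ/N = (0.0748, 0.2635, 0.0890, 0.2860, 0.2368, 0.0500).
x̄_st = Σ Wₕ·x̄ₕ = 0.0748·305.7 + 0.2635·585.0 + 0.0890·736.3 + 0.2860·321.4 + 0.2368·239.1 + 0.0500·194.4 ≈ 400.7485...
→ 400.75.

400.75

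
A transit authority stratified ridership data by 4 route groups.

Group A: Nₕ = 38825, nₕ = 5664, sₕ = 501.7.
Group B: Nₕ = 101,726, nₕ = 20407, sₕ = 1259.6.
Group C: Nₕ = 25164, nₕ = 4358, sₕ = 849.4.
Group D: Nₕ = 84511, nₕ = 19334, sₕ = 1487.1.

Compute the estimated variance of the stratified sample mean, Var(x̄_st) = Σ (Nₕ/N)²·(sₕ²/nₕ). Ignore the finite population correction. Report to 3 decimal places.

28.641

N = 250226; Wₕ = Nₕ/N.
group A: (38825/250226)²·501.7²/5664 = 1.069850
group B: (101726/250226)²·1259.6²/20407 = 12.849470
group C: (25164/250226)²·849.4²/4358 = 1.674294
group D: (84511/250226)²·1487.1²/19334 = 13.047288
Sum = 28.640902 → 28.641.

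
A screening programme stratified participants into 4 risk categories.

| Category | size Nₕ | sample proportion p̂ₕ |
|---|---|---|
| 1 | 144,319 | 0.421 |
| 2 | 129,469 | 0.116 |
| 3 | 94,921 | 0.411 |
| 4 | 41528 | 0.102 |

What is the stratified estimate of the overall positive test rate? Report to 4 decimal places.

N = 144319 + 129469 + 94921 + 41528 = 410237.
Overall proportion = Σ (Nₕ/N)·p̂ₕ.
Σ Nₕp̂ₕ = 60758.299 + 15018.404 + 39012.531 + 4235.856 = 119025.09.
119025.09 / 410237 = 0.290137... → 0.2901.

0.2901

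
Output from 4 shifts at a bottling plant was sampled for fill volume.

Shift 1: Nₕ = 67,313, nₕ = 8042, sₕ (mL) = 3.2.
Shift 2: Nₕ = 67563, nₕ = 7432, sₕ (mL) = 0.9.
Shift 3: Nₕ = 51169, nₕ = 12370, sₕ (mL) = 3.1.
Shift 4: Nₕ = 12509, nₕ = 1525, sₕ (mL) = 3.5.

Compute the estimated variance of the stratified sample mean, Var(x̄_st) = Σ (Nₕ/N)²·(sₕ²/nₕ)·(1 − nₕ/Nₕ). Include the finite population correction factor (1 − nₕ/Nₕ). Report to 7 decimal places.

N = 198554. Term for each stratum: Wₕ²sₕ²/nₕ·(1−nₕ/Nₕ).
Var(x̄_st) = 0.0001288605 + 0.0000112313 + 0.0000391223 + 0.0000279957 = 0.0002072098 → 0.0002072.

0.0002072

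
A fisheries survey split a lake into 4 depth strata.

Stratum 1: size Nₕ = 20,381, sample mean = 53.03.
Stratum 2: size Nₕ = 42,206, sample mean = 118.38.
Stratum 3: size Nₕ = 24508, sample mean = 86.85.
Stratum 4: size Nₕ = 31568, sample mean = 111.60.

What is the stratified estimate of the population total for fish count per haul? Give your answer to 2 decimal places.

11728659.31

1: 20381·53.03 = 1080804.43
2: 42206·118.38 = 4996346.28
3: 24508·86.85 = 2128519.8
4: 31568·111.60 = 3522988.8
τ̂ = Σ Nₕx̄ₕ = 11728659.31.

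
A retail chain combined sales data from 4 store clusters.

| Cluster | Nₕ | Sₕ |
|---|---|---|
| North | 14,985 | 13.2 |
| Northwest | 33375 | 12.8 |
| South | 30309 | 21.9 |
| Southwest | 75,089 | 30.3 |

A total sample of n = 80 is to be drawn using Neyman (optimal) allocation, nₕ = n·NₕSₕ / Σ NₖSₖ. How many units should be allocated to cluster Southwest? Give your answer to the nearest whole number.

51

North: NₕSₕ = 14985·13.2 = 197802
Northwest: NₕSₕ = 33375·12.8 = 427200
South: NₕSₕ = 30309·21.9 = 663767.1
Southwest: NₕSₕ = 75089·30.3 = 2275196.7
Σ NₕSₕ = 3563965.8.
n_Southwest = 80·2275196.7/3563965.8 = 51.071... → 51.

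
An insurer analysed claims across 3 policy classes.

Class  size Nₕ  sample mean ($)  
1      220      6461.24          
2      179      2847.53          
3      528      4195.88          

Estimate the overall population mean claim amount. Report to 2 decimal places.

4473.14

x̄_st = (Σ Nₕx̄ₕ) / (Σ Nₕ) = (220·6461.24 + 179·2847.53 + 528·4195.88) / 927
= 4146605.31 / 927 = 4473.1449... → 4473.14.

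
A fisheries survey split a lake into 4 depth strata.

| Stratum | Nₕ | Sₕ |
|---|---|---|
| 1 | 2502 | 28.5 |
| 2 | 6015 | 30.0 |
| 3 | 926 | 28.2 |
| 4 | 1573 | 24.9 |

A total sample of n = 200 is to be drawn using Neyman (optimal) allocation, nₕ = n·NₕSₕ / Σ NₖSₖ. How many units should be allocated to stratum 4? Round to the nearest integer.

25

Σ NₕSₕ = 2502·28.5 + 6015·30.0 + 926·28.2 + 1573·24.9 = 317037.9.
Share for 4: 39167.7/317037.9 = 0.12354.
n_4 = 200 × 0.12354 = 24.709... → 25.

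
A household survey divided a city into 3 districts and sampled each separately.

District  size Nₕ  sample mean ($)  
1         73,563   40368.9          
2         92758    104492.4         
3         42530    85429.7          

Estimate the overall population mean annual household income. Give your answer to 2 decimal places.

N = 73563 + 92758 + 42530 = 208851.
The stratified mean weights each stratum mean by its population share Nₕ/N.
Σ Nₕx̄ₕ = 73563·40368.9 + 92758·104492.4 + 42530·85429.7 = 2969657390.7 + 9692506039.2 + 3633325141 = 16295488570.9.
Divide by N: 16295488570.9 / 208851 = 78024.4699... → 78024.47.

78024.47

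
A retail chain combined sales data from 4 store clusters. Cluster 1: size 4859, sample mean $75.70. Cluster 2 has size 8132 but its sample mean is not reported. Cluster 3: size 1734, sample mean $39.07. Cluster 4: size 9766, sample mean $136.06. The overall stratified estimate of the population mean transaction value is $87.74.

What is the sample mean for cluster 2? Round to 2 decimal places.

47.28

N = 4859 + 8132 + 1734 + 9766 = 24491.
Overall total = μ·N = 87.74·24491 = 2148840.34.
Subtract the known strata: 4859·75.70 + 1734·39.07 + 9766·136.06 = 1764335.64.
Remaining total for cluster 2: 2148840.34 − 1764335.64 = 384504.7.
Divide by its size: 384504.7 / 8132 = 47.2829... → 47.28.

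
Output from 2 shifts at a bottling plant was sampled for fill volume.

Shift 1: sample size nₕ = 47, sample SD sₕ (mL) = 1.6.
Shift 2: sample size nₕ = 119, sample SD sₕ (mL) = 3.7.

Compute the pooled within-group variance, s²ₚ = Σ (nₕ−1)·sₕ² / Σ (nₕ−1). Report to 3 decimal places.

Degrees of freedom: 46 + 118 = 164.
Σ(nₕ−1)sₕ² = 46·2.56 + 118·13.69 = 1733.18.
s²ₚ = 1733.18 / 164 = 10.56817... → 10.568.

10.568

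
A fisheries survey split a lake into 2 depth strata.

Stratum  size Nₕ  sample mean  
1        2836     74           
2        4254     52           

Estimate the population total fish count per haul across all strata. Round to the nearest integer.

1: 2836·74 = 209864
2: 4254·52 = 221208
τ̂ = Σ Nₕx̄ₕ = 431072.

431072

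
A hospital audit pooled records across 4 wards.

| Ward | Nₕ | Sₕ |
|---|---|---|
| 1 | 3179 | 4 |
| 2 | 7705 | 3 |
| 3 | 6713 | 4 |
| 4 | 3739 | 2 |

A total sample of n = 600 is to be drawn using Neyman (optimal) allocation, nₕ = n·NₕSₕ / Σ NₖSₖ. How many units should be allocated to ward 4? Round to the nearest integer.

1: NₕSₕ = 3179·4 = 12716
2: NₕSₕ = 7705·3 = 23115
3: NₕSₕ = 6713·4 = 26852
4: NₕSₕ = 3739·2 = 7478
Σ NₕSₕ = 70161.
n_4 = 600·7478/70161 = 63.950... → 64.

64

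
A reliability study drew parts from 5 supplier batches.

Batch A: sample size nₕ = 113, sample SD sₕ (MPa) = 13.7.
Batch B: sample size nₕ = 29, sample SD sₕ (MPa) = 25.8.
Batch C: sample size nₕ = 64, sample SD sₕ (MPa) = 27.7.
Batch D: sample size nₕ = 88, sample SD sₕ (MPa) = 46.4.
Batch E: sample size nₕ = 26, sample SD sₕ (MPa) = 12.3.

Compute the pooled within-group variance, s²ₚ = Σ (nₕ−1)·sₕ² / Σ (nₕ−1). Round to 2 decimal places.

885.99

A: (113−1)·13.7² = 112·187.69 = 21021.28
B: (29−1)·25.8² = 28·665.64 = 18637.92
C: (64−1)·27.7² = 63·767.29 = 48339.27
D: (88−1)·46.4² = 87·2152.96 = 187307.52
E: (26−1)·12.3² = 25·151.29 = 3782.25
Numerator = 279088.24; denominator = Σ(nₕ−1) = 315.
s²ₚ = 279088.24/315 = 885.9944... → 885.99.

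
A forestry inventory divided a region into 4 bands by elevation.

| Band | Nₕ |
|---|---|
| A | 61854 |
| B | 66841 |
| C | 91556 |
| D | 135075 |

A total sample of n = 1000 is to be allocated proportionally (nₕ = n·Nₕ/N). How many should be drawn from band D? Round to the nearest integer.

380

Share of band D = 135075/355326 = 0.38014.
Allocate 1000 × 0.38014 = 380.144... → 380.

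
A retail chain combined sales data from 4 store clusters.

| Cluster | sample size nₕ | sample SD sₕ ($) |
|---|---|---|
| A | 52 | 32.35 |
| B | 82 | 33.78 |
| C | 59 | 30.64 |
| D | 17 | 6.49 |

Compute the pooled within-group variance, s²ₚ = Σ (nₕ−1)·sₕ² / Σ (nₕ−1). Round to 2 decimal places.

Degrees of freedom: 51 + 81 + 58 + 16 = 206.
Σ(nₕ−1)sₕ² = 51·1046.5225 + 81·1141.0884 + 58·938.8096 + 16·42.1201 = 200925.6863.
s²ₚ = 200925.6863 / 206 = 975.3674... → 975.37.

975.37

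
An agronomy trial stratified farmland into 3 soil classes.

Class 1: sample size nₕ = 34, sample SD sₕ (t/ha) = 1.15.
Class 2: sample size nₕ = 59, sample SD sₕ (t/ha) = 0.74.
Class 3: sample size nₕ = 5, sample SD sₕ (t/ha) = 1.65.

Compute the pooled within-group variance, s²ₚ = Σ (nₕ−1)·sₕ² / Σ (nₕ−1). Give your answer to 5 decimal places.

0.90835

1: (34−1)·1.15² = 33·1.3225 = 43.6425
2: (59−1)·0.74² = 58·0.5476 = 31.7608
3: (5−1)·1.65² = 4·2.7225 = 10.89
Numerator = 86.2933; denominator = Σ(nₕ−1) = 95.
s²ₚ = 86.2933/95 = 0.9083505... → 0.90835.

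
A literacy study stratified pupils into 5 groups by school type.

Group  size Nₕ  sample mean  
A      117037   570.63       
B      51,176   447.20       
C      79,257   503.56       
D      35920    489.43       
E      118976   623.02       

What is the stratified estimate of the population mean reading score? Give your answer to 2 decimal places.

N = 402366; weights Wₕ = Nₕ/N = (0.2909, 0.1272, 0.1970, 0.0893, 0.2957).
x̄_st = Σ Wₕ·x̄ₕ = 0.2909·570.63 + 0.1272·447.20 + 0.1970·503.56 + 0.0893·489.43 + 0.2957·623.02 ≈ 549.9623...
→ 549.96.

549.96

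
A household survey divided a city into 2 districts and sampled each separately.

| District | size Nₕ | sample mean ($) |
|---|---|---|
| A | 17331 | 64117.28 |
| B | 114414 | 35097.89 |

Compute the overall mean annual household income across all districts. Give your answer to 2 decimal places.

38915.38

N = 17331 + 114414 = 131745.
Overall mean = Σ (Nₕ/N)·x̄ₕ — weight by population share, not a simple average.
Σ Nₕx̄ₕ = 17331·64117.28 + 114414·35097.89 = 1111216579.68 + 4015689986.46 = 5126906566.14.
Divide by N: 5126906566.14 / 131745 = 38915.3787... → 38915.38.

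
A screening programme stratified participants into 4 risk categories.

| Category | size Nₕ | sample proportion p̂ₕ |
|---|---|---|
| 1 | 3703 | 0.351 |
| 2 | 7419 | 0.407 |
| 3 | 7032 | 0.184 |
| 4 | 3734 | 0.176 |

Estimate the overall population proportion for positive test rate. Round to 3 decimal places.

0.286

N = 3703 + 7419 + 7032 + 3734 = 21888.
Overall proportion = Σ (Nₕ/N)·p̂ₕ.
Σ Nₕp̂ₕ = 1299.753 + 3019.533 + 1293.888 + 657.184 = 6270.358.
6270.358 / 21888 = 0.28647... → 0.286.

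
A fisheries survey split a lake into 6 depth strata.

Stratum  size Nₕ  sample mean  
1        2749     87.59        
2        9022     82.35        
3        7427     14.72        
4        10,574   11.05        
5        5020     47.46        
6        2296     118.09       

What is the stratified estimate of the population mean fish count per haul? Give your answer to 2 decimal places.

N = 2749 + 9022 + 7427 + 10574 + 5020 + 2296 = 37088.
Weight each subgroup mean by Nₕ/N and sum.
Σ Nₕx̄ₕ = 2749·87.59 + 9022·82.35 + 7427·14.72 + 10574·11.05 + 5020·47.46 + 2296·118.09 = 240784.91 + 742961.7 + 109325.44 + 116842.7 + 238249.2 + 271134.64 = 1719298.59.
Divide by N: 1719298.59 / 37088 = 46.3573... → 46.36.

46.36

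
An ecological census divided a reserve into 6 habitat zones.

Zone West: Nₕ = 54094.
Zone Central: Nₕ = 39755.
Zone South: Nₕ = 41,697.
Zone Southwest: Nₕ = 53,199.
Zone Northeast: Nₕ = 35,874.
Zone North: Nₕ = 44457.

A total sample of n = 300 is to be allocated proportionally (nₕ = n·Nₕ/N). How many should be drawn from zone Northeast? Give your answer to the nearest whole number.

Share of zone Northeast = 35874/269076 = 0.13332.
Allocate 300 × 0.13332 = 39.997... → 40.

40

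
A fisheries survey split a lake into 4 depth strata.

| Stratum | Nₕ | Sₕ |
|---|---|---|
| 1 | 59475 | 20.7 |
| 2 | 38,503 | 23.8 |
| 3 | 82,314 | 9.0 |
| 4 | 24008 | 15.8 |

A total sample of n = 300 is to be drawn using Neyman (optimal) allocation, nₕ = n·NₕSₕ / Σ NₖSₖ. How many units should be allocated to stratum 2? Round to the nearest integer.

84

1: NₕSₕ = 59475·20.7 = 1231132.5
2: NₕSₕ = 38503·23.8 = 916371.4
3: NₕSₕ = 82314·9.0 = 740826
4: NₕSₕ = 24008·15.8 = 379326.4
Σ NₕSₕ = 3267656.3.
n_2 = 300·916371.4/3267656.3 = 84.131... → 84.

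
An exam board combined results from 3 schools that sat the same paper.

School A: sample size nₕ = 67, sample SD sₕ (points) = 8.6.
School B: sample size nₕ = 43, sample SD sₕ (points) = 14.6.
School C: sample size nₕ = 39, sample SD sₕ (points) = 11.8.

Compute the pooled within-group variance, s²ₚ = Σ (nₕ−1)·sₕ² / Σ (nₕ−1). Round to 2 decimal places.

A: (67−1)·8.6² = 66·73.96 = 4881.36
B: (43−1)·14.6² = 42·213.16 = 8952.72
C: (39−1)·11.8² = 38·139.24 = 5291.12
Numerator = 19125.2; denominator = Σ(nₕ−1) = 146.
s²ₚ = 19125.2/146 = 130.9945... → 130.99.

130.99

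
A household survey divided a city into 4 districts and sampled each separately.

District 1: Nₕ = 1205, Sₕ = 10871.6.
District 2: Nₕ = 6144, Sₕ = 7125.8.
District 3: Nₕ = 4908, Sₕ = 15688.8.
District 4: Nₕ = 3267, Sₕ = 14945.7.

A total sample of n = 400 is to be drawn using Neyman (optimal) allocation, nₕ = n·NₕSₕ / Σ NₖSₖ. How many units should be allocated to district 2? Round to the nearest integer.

96

1: NₕSₕ = 1205·10871.6 = 13100278
2: NₕSₕ = 6144·7125.8 = 43780915.2
3: NₕSₕ = 4908·15688.8 = 77000630.4
4: NₕSₕ = 3267·14945.7 = 48827601.9
Σ NₕSₕ = 182709425.5.
n_2 = 400·43780915.2/182709425.5 = 95.848... → 96.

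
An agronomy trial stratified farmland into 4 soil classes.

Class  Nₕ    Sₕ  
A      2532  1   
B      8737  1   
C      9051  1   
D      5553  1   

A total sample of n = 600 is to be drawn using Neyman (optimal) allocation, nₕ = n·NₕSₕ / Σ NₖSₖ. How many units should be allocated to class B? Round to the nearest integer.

203

A: NₕSₕ = 2532·1 = 2532
B: NₕSₕ = 8737·1 = 8737
C: NₕSₕ = 9051·1 = 9051
D: NₕSₕ = 5553·1 = 5553
Σ NₕSₕ = 25873.
n_B = 600·8737/25873 = 202.613... → 203.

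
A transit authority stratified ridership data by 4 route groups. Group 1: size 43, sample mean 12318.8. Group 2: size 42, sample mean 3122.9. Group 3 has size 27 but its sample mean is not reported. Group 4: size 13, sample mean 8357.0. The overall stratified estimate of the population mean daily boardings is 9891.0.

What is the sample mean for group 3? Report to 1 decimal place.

N = 43 + 42 + 27 + 13 = 125.
Overall total = μ·N = 9891.0·125 = 1236375.
Subtract the known strata: 43·12318.8 + 42·3122.9 + 13·8357.0 = 769511.2.
Remaining total for group 3: 1236375 − 769511.2 = 466863.8.
Divide by its size: 466863.8 / 27 = 17291.252... → 17291.3.

17291.3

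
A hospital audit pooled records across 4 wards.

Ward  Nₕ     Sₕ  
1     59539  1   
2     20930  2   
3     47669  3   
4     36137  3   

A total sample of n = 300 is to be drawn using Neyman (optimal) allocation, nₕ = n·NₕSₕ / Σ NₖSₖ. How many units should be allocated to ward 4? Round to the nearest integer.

92

1: NₕSₕ = 59539·1 = 59539
2: NₕSₕ = 20930·2 = 41860
3: NₕSₕ = 47669·3 = 143007
4: NₕSₕ = 36137·3 = 108411
Σ NₕSₕ = 352817.
n_4 = 300·108411/352817 = 92.182... → 92.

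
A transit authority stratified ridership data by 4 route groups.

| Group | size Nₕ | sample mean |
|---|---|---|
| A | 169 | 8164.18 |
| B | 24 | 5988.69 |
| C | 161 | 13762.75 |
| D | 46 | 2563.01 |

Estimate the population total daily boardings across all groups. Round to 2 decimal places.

3857176.19

A: 169·8164.18 = 1379746.42
B: 24·5988.69 = 143728.56
C: 161·13762.75 = 2215802.75
D: 46·2563.01 = 117898.46
τ̂ = Σ Nₕx̄ₕ = 3857176.19.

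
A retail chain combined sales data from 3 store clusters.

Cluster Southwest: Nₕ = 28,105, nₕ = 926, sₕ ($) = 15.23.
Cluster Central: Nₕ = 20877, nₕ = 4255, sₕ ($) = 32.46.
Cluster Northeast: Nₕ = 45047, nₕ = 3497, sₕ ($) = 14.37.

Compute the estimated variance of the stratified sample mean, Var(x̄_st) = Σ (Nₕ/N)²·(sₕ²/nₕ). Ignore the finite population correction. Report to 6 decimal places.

N = 94029; Wₕ = Nₕ/N.
cluster Southwest: (28105/94029)²·15.23²/926 = 0.022378572
cluster Central: (20877/94029)²·32.46²/4255 = 0.012207030
cluster Northeast: (45047/94029)²·14.37²/3497 = 0.013552706
Sum = 0.048138308 → 0.048138.

0.048138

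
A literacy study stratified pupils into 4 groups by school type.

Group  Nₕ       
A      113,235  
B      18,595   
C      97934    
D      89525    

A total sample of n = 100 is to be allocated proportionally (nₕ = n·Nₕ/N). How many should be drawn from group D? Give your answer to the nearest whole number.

Share of group D = 89525/319289 = 0.28039.
Allocate 100 × 0.28039 = 28.039... → 28.

28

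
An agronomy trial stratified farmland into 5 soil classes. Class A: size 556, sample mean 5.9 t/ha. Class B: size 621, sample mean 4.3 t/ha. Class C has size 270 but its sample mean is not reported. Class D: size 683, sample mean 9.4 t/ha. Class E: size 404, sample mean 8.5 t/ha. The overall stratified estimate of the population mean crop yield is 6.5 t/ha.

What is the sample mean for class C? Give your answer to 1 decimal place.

2.5

N = 556 + 621 + 270 + 683 + 404 = 2534.
Overall total = μ·N = 6.5·2534 = 16471.
Subtract the known strata: 556·5.9 + 621·4.3 + 683·9.4 + 404·8.5 = 15804.9.
Remaining total for class C: 16471 − 15804.9 = 666.1.
Divide by its size: 666.1 / 270 = 2.467... → 2.5.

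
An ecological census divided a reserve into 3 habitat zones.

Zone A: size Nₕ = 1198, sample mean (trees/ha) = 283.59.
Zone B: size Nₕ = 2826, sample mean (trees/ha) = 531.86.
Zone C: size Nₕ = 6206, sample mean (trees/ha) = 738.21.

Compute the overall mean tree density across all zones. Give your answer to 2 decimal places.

627.97

N = 10230; weights Wₕ = Nₕ/N = (0.1171, 0.2762, 0.6066).
x̄_st = Σ Wₕ·x̄ₕ = 0.1171·283.59 + 0.2762·531.86 + 0.6066·738.21 ≈ 627.9676...
→ 627.97.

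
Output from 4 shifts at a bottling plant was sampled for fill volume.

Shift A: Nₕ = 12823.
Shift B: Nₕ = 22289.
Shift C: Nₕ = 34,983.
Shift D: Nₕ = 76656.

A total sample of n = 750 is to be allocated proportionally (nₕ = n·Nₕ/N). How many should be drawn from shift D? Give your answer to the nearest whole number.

N = 12823 + 22289 + 34983 + 76656 = 146751.
n_D = 750·76656/146751 = 391.766... → 392.

392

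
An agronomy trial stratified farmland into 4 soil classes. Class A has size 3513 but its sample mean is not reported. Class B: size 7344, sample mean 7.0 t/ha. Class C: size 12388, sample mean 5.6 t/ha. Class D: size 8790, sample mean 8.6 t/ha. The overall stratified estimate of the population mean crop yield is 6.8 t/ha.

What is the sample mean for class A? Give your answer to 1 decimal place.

Σ Nₕx̄ₕ = N·μ, so 3513·x̄_A = 32035·6.8 − (7344·7.0 + 12388·5.6 + 8790·8.6).
= 217838 − 196374.8 = 21463.2.
x̄_A = 21463.2 / 3513 = 6.110... → 6.1.

6.1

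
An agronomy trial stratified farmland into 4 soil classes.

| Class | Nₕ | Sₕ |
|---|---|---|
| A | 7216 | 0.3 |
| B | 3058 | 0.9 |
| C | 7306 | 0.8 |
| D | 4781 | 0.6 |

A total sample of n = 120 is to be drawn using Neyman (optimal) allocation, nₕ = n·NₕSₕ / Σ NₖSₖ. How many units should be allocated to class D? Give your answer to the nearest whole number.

25

Σ NₕSₕ = 7216·0.3 + 3058·0.9 + 7306·0.8 + 4781·0.6 = 13630.4.
Share for D: 2868.6/13630.4 = 0.21046.
n_D = 120 × 0.21046 = 25.255... → 25.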